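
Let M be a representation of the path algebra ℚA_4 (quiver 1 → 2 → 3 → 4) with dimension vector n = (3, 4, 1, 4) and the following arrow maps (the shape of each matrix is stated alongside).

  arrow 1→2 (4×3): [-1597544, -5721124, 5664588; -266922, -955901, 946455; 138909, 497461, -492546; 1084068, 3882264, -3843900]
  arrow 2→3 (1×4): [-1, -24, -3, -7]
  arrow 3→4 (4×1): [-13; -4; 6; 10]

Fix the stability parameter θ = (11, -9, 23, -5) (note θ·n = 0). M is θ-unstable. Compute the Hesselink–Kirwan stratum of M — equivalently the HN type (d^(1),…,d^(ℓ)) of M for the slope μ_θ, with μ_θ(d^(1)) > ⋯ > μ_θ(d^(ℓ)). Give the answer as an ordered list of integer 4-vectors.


Interval decomposition of M: I[1,1], I[1,2], I[1,4], I[2,2]^2, I[4,4]^3.
HN type (ℓ=5): μ^(1)=11; μ^(2)=9; μ^(3)=1; μ^(4)=-5; μ^(5)=-9

((1, 0, 0, 0); (0, 0, 1, 1); (2, 2, 0, 0); (0, 0, 0, 3); (0, 2, 0, 0))


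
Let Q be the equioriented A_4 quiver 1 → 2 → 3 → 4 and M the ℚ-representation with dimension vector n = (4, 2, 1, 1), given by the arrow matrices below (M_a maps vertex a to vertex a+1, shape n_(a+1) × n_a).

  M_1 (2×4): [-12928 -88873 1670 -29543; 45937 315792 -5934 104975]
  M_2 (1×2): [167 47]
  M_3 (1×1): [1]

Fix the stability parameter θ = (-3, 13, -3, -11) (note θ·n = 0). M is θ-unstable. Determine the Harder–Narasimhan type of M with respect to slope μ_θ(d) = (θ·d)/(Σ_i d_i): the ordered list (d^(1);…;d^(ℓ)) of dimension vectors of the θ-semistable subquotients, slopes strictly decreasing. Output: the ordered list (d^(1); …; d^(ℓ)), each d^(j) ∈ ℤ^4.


Interval decomposition of M: I[1,1]^2, I[1,2], I[1,4].
HN type (ℓ=3): μ^(1)=13; μ^(2)=-1/3; μ^(3)=-3

((0, 1, 0, 0); (0, 1, 1, 1); (4, 0, 0, 0))


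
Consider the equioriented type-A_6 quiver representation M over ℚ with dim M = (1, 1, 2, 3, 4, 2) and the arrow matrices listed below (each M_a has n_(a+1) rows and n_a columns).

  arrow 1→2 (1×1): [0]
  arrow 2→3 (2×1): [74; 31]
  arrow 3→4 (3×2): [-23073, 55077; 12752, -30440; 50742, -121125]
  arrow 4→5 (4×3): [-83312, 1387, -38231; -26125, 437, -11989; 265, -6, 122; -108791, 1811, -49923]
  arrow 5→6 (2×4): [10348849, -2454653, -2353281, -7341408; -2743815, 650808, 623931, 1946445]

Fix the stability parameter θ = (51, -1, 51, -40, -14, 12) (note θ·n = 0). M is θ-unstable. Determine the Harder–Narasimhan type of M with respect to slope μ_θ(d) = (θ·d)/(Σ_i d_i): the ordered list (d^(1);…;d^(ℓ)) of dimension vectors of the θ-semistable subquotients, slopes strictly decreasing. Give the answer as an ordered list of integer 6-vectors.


Barcode: M ≅ I[1,1], I[2,5], I[3,5], I[4,4], I[5,6]^2. HN layers by μ_θ (5 steps, strictly decreasing):
  μ^(1)=51; μ^(2)=12; μ^(3)=-1; μ^(4)=-14; μ^(5)=-40

((1, 0, 0, 0, 0, 0); (0, 0, 0, 0, 0, 2); (0, 1, 2, 2, 2, 0); (0, 0, 0, 0, 2, 0); (0, 0, 0, 1, 0, 0))


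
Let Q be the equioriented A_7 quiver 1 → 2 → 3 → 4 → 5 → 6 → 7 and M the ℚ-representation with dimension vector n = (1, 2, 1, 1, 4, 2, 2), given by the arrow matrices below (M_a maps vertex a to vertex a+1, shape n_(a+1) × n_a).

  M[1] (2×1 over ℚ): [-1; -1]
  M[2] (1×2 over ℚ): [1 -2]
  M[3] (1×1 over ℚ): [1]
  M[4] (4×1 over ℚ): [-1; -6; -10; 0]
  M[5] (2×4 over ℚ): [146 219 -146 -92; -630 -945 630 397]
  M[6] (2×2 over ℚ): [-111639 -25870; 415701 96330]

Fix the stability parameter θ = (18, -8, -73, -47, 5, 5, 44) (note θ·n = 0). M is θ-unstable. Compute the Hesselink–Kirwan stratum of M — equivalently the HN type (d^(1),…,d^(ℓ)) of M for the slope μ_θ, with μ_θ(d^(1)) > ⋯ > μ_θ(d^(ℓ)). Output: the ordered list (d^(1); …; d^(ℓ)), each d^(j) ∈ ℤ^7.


Via rank(M_{q-1}∘⋯∘M_p): M ≅ I[1,5], I[2,2], I[5,5], I[5,6], I[5,7], I[7,7].
μ_θ-semistable layers: μ^(1)=44; μ^(2)=5; μ^(3)=-8; μ^(4)=-55/2

((0, 0, 0, 0, 0, 0, 2); (0, 0, 0, 0, 4, 2, 0); (0, 1, 0, 0, 0, 0, 0); (1, 1, 1, 1, 0, 0, 0))


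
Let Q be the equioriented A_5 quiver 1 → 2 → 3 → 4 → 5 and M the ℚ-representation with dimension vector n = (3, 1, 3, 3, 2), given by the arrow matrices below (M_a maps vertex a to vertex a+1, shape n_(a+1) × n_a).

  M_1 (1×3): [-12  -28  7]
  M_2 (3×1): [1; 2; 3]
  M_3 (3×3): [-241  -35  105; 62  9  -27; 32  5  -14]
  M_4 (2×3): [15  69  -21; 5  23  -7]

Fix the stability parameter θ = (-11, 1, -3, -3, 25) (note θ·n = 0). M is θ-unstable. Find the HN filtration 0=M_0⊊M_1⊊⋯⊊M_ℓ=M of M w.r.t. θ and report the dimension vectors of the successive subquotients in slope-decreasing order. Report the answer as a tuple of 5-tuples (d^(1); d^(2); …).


Barcode: M ≅ I[1,1]^2, I[1,5], I[3,4]^2, I[5,5]. HN layers by μ_θ (4 steps, strictly decreasing):
  μ^(1)=25; μ^(2)=-5/3; μ^(3)=-3; μ^(4)=-11

((0, 0, 0, 0, 2); (0, 1, 1, 1, 0); (0, 0, 2, 2, 0); (3, 0, 0, 0, 0))


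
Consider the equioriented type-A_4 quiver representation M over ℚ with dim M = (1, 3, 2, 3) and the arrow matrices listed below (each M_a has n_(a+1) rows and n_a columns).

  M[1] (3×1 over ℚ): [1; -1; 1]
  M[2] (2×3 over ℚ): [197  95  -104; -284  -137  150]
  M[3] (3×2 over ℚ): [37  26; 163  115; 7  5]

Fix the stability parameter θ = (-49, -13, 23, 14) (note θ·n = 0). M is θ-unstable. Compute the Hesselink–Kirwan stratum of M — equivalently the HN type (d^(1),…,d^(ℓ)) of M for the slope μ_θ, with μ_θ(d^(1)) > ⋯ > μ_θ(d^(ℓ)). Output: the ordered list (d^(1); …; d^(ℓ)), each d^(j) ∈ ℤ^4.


Interval decomposition of M: I[1,4], I[2,2], I[2,4], I[4,4].
HN type (ℓ=4): μ^(1)=37/2; μ^(2)=14; μ^(3)=-13; μ^(4)=-49

((0, 0, 2, 2); (0, 0, 0, 1); (0, 3, 0, 0); (1, 0, 0, 0))


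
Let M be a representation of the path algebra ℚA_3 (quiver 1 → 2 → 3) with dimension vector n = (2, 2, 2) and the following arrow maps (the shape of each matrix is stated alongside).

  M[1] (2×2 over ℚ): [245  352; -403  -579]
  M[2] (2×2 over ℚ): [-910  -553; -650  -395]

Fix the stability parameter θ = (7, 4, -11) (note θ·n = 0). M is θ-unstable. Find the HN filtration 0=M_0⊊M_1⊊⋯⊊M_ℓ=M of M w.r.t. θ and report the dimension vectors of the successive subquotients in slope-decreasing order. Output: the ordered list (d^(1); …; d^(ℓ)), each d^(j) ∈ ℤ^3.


Interval decomposition of M: I[1,2], I[1,3], I[3,3].
HN type (ℓ=3): μ^(1)=11/2; μ^(2)=0; μ^(3)=-11

((1, 1, 0); (1, 1, 1); (0, 0, 1))


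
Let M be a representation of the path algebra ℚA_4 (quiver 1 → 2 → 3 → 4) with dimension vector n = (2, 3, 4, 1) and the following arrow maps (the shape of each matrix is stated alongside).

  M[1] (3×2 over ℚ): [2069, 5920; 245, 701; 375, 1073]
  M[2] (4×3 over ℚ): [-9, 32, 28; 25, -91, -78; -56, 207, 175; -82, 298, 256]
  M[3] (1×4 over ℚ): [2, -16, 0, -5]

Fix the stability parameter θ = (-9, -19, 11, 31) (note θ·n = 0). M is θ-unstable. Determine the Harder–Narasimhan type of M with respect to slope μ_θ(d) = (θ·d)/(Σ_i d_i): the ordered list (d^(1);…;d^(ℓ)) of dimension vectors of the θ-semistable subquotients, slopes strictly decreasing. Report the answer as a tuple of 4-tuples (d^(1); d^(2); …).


Barcode: M ≅ I[1,3], I[1,4], I[2,3], I[3,3]. HN layers by μ_θ (4 steps, strictly decreasing):
  μ^(1)=31; μ^(2)=11; μ^(3)=-14; μ^(4)=-19

((0, 0, 0, 1); (0, 0, 4, 0); (2, 2, 0, 0); (0, 1, 0, 0))


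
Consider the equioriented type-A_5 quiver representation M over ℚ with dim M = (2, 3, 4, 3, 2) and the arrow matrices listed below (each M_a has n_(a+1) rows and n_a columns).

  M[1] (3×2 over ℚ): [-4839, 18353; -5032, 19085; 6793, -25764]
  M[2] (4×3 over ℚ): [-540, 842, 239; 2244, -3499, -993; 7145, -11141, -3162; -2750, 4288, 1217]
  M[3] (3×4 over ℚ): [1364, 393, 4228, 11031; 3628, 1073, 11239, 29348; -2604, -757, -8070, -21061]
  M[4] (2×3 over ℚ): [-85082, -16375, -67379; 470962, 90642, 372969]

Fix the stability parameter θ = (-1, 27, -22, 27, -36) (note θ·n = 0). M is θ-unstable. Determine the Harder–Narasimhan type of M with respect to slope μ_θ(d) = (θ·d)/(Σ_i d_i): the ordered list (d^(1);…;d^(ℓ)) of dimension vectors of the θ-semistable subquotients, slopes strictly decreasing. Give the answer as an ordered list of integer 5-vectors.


Via rank(M_{q-1}∘⋯∘M_p): M ≅ I[1,5]^2, I[2,4], I[3,3].
μ_θ-semistable layers: μ^(1)=27; μ^(2)=5/2; μ^(3)=-1; μ^(4)=-22

((0, 0, 0, 1, 0); (0, 1, 1, 0, 0); (2, 2, 2, 2, 2); (0, 0, 1, 0, 0))


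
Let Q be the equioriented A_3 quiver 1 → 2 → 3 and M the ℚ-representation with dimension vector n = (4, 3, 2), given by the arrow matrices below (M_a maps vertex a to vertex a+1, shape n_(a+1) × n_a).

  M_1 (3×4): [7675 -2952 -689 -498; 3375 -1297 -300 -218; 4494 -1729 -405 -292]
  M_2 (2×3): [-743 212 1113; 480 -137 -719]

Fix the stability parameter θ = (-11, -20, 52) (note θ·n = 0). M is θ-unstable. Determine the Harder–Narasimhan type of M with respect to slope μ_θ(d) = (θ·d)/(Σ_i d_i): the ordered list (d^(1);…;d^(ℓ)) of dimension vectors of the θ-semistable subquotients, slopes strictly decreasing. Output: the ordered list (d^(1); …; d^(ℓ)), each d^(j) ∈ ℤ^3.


Via rank(M_{q-1}∘⋯∘M_p): M ≅ I[1,1], I[1,2], I[1,3]^2.
μ_θ-semistable layers: μ^(1)=52; μ^(2)=-11; μ^(3)=-31/2

((0, 0, 2); (1, 0, 0); (3, 3, 0))


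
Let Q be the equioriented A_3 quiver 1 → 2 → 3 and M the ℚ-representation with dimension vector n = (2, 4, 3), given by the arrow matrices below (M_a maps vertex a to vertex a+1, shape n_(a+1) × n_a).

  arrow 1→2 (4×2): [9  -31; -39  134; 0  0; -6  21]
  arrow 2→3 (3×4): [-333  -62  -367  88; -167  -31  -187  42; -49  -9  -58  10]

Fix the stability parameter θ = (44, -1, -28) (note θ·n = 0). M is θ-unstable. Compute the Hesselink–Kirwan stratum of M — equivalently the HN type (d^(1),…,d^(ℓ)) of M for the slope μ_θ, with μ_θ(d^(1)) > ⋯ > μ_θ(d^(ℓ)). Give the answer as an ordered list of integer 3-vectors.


Interval decomposition of M: I[1,3]^2, I[2,2], I[2,3].
HN type (ℓ=3): μ^(1)=5; μ^(2)=-1; μ^(3)=-29/2

((2, 2, 2); (0, 1, 0); (0, 1, 1))


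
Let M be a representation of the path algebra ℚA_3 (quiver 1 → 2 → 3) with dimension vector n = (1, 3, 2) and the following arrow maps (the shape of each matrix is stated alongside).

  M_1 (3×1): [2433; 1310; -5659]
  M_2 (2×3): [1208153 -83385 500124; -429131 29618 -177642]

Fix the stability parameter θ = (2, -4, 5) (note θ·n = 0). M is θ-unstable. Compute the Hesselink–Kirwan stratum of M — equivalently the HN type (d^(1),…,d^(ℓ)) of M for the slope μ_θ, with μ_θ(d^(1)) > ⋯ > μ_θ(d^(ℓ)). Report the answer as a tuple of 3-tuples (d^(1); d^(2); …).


Via rank(M_{q-1}∘⋯∘M_p): M ≅ I[1,3], I[2,2], I[2,3].
μ_θ-semistable layers: μ^(1)=5; μ^(2)=-1; μ^(3)=-4

((0, 0, 2); (1, 1, 0); (0, 2, 0))


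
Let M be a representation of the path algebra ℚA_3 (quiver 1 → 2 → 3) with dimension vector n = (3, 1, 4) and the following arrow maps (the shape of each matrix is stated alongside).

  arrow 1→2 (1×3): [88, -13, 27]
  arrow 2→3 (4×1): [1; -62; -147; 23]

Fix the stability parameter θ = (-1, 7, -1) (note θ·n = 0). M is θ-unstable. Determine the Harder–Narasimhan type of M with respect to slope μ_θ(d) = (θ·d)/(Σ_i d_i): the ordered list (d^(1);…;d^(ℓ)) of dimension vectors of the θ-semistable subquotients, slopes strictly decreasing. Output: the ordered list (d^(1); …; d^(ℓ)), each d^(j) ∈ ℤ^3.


Interval decomposition of M: I[1,1]^2, I[1,3], I[3,3]^3.
HN type (ℓ=2): μ^(1)=3; μ^(2)=-1

((0, 1, 1); (3, 0, 3))


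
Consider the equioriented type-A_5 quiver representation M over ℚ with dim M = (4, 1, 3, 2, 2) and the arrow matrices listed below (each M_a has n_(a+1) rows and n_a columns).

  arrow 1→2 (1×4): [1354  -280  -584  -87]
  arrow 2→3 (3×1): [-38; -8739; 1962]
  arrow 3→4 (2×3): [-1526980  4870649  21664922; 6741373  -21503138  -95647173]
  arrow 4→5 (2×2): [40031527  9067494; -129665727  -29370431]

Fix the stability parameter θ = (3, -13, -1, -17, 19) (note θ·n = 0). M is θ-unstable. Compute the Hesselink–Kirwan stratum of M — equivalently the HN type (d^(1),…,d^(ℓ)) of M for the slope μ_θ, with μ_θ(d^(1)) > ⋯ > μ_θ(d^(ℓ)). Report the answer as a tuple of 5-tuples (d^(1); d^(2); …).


Barcode: M ≅ I[1,1]^3, I[1,5], I[3,3], I[3,5]. HN layers by μ_θ (5 steps, strictly decreasing):
  μ^(1)=19; μ^(2)=3; μ^(3)=-1; μ^(4)=-7; μ^(5)=-9

((0, 0, 0, 0, 2); (3, 0, 0, 0, 0); (0, 0, 1, 0, 0); (1, 1, 1, 1, 0); (0, 0, 1, 1, 0))


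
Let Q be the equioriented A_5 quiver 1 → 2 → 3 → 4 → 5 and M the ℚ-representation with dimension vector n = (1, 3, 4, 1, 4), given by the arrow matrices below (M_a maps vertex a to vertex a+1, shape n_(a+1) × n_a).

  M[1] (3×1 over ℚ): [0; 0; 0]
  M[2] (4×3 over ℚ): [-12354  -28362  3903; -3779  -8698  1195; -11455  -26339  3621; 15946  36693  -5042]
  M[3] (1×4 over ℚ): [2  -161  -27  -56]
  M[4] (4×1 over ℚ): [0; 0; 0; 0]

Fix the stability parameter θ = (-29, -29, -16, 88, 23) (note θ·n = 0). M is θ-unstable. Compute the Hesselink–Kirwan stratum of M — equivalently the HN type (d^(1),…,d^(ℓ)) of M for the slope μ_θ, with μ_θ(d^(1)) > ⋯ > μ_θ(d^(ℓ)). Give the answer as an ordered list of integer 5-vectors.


Interval decomposition of M: I[1,1], I[2,3]^2, I[2,4], I[3,3], I[5,5]^4.
HN type (ℓ=4): μ^(1)=88; μ^(2)=23; μ^(3)=-16; μ^(4)=-29

((0, 0, 0, 1, 0); (0, 0, 0, 0, 4); (0, 0, 4, 0, 0); (1, 3, 0, 0, 0))


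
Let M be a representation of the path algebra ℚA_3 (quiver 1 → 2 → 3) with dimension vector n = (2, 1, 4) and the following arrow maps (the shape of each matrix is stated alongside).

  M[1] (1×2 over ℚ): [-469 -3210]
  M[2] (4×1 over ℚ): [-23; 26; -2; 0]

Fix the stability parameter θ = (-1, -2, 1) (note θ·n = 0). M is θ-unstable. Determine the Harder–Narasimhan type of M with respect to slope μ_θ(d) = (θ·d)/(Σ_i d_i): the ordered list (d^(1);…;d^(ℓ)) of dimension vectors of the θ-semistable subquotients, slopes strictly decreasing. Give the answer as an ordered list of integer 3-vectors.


Barcode: M ≅ I[1,1], I[1,3], I[3,3]^3. HN layers by μ_θ (3 steps, strictly decreasing):
  μ^(1)=1; μ^(2)=-1; μ^(3)=-3/2

((0, 0, 4); (1, 0, 0); (1, 1, 0))


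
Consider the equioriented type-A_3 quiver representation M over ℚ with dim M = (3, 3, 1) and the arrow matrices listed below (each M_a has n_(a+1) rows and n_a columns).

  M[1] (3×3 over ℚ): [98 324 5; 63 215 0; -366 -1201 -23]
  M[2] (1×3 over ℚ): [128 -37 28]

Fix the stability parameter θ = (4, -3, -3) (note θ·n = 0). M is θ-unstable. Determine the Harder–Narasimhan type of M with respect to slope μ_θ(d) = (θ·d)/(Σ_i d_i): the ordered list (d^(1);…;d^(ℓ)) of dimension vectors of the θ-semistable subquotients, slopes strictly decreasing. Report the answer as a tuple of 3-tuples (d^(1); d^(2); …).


Interval decomposition of M: I[1,2]^2, I[1,3].
HN type (ℓ=2): μ^(1)=1/2; μ^(2)=-2/3

((2, 2, 0); (1, 1, 1))


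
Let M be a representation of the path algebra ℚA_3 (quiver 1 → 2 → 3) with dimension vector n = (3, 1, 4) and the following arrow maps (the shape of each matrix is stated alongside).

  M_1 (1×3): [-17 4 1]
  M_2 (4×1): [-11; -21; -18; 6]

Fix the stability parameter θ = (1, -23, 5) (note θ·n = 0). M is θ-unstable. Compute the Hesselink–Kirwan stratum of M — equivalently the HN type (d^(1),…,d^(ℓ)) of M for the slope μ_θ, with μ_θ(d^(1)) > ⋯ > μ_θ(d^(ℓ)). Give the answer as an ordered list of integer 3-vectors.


Barcode: M ≅ I[1,1]^2, I[1,3], I[3,3]^3. HN layers by μ_θ (3 steps, strictly decreasing):
  μ^(1)=5; μ^(2)=1; μ^(3)=-11

((0, 0, 4); (2, 0, 0); (1, 1, 0))


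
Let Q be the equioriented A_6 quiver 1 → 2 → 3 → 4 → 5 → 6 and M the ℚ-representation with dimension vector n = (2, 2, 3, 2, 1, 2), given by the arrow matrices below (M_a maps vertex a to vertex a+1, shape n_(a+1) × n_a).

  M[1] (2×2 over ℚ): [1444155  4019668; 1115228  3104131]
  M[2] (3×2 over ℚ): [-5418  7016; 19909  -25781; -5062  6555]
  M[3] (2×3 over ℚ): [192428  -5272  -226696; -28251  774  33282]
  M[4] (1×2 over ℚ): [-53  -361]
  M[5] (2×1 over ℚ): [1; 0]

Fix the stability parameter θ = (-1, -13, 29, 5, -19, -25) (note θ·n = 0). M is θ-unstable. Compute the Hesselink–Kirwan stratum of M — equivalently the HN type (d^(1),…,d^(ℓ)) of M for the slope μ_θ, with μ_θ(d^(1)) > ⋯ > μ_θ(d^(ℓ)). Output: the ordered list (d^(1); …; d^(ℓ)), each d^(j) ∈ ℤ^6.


Via rank(M_{q-1}∘⋯∘M_p): M ≅ I[1,3]^2, I[3,6], I[4,4], I[6,6].
μ_θ-semistable layers: μ^(1)=29; μ^(2)=5; μ^(3)=-5/2; μ^(4)=-7; μ^(5)=-25

((0, 0, 2, 0, 0, 0); (0, 0, 0, 1, 0, 0); (0, 0, 1, 1, 1, 1); (2, 2, 0, 0, 0, 0); (0, 0, 0, 0, 0, 1))


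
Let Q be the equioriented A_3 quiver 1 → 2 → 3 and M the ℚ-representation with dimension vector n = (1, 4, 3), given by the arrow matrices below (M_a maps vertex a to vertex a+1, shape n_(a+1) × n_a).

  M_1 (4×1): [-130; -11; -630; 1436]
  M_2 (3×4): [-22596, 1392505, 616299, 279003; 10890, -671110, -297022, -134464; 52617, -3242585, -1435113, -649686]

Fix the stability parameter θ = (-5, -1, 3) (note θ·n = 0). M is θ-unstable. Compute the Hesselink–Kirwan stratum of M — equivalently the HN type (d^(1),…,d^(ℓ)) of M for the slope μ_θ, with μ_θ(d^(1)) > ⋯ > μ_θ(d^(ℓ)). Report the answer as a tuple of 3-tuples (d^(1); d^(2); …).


Via rank(M_{q-1}∘⋯∘M_p): M ≅ I[1,3], I[2,2]^2, I[2,3], I[3,3].
μ_θ-semistable layers: μ^(1)=3; μ^(2)=-1; μ^(3)=-5

((0, 0, 3); (0, 4, 0); (1, 0, 0))


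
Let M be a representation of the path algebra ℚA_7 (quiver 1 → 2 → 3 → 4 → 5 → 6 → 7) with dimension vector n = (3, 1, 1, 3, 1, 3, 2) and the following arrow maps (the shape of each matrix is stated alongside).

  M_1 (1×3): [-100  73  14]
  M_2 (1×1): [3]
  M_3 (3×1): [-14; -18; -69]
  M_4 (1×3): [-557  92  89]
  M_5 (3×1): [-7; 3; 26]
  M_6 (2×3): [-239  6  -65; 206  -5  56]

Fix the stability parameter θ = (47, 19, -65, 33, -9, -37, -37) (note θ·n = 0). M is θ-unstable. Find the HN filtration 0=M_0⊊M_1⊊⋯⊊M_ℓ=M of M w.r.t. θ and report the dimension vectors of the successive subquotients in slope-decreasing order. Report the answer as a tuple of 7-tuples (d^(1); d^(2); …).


Barcode: M ≅ I[1,1]^2, I[1,7], I[4,4]^2, I[6,6], I[6,7]. HN layers by μ_θ (4 steps, strictly decreasing):
  μ^(1)=47; μ^(2)=33; μ^(3)=-7; μ^(4)=-37

((2, 0, 0, 0, 0, 0, 0); (0, 0, 0, 2, 0, 0, 0); (1, 1, 1, 1, 1, 1, 1); (0, 0, 0, 0, 0, 2, 1))


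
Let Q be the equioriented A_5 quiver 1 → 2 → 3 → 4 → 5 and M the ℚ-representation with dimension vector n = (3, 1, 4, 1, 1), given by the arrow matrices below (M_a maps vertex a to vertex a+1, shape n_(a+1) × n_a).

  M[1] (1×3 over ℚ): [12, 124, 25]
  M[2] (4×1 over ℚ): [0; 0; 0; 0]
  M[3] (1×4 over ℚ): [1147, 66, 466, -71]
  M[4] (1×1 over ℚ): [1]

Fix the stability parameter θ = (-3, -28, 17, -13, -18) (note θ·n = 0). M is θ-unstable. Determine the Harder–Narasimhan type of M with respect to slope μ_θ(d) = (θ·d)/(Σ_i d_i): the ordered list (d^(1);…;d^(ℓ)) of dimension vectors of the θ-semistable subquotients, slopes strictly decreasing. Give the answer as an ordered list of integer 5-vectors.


Barcode: M ≅ I[1,1]^2, I[1,2], I[3,3]^3, I[3,5]. HN layers by μ_θ (4 steps, strictly decreasing):
  μ^(1)=17; μ^(2)=-3; μ^(3)=-14/3; μ^(4)=-31/2

((0, 0, 3, 0, 0); (2, 0, 0, 0, 0); (0, 0, 1, 1, 1); (1, 1, 0, 0, 0))


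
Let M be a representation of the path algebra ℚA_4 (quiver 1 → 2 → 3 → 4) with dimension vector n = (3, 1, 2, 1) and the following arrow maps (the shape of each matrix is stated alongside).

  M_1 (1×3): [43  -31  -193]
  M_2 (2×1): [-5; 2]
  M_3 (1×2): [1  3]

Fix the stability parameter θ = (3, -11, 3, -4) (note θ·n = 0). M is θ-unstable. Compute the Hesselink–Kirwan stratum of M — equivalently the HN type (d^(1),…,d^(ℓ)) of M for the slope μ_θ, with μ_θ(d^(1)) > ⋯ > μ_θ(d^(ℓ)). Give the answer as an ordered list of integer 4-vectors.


Barcode: M ≅ I[1,1]^2, I[1,4], I[3,3]. HN layers by μ_θ (3 steps, strictly decreasing):
  μ^(1)=3; μ^(2)=-1/2; μ^(3)=-4

((2, 0, 1, 0); (0, 0, 1, 1); (1, 1, 0, 0))


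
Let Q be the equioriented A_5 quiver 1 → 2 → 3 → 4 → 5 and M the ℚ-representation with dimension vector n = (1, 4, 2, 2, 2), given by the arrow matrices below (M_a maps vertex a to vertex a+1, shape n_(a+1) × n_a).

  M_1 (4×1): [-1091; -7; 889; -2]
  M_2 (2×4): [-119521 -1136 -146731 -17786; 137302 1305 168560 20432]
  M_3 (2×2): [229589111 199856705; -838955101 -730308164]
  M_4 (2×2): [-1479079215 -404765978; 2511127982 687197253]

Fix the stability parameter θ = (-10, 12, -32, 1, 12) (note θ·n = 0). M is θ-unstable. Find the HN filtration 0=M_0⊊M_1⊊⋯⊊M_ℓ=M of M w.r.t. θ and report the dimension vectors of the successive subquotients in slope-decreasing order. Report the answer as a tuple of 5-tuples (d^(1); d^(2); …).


Interval decomposition of M: I[1,5], I[2,2]^2, I[2,5].
HN type (ℓ=3): μ^(1)=12; μ^(2)=1; μ^(3)=-10

((0, 2, 0, 0, 2); (0, 0, 0, 2, 0); (1, 2, 2, 0, 0))


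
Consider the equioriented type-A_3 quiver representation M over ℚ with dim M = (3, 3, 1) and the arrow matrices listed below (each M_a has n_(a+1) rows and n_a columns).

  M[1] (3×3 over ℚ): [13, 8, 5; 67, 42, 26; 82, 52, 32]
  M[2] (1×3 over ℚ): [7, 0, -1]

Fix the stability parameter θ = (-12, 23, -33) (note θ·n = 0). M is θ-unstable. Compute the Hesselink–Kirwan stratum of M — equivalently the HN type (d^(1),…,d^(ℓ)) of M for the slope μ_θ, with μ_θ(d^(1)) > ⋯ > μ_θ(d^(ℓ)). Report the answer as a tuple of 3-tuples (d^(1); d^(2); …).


Interval decomposition of M: I[1,1], I[1,2], I[1,3], I[2,2].
HN type (ℓ=3): μ^(1)=23; μ^(2)=-5; μ^(3)=-12

((0, 2, 0); (0, 1, 1); (3, 0, 0))


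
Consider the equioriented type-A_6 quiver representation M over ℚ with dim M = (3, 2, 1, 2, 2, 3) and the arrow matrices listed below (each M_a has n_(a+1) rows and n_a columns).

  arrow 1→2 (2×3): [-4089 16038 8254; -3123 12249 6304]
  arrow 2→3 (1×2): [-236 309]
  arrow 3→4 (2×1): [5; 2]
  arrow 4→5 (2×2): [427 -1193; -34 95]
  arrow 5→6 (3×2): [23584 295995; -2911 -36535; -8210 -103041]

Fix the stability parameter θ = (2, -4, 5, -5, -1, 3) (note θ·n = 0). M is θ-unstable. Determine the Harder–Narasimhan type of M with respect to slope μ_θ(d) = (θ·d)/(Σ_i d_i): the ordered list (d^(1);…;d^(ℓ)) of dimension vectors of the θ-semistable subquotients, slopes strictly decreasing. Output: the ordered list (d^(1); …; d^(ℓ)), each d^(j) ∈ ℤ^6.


Interval decomposition of M: I[1,1], I[1,2], I[1,6], I[4,6], I[6,6].
HN type (ℓ=5): μ^(1)=3; μ^(2)=2; μ^(3)=-1/3; μ^(4)=-1; μ^(5)=-5

((0, 0, 0, 0, 0, 3); (1, 0, 0, 0, 0, 0); (0, 0, 1, 1, 1, 0); (2, 2, 0, 0, 1, 0); (0, 0, 0, 1, 0, 0))


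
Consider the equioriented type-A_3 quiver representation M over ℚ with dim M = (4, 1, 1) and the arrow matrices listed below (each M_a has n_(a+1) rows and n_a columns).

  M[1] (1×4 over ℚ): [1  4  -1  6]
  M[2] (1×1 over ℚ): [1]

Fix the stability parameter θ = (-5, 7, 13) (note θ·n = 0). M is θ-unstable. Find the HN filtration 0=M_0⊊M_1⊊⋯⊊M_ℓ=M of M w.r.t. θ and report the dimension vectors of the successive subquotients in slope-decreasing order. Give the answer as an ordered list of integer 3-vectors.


Interval decomposition of M: I[1,1]^3, I[1,3].
HN type (ℓ=3): μ^(1)=13; μ^(2)=7; μ^(3)=-5

((0, 0, 1); (0, 1, 0); (4, 0, 0))


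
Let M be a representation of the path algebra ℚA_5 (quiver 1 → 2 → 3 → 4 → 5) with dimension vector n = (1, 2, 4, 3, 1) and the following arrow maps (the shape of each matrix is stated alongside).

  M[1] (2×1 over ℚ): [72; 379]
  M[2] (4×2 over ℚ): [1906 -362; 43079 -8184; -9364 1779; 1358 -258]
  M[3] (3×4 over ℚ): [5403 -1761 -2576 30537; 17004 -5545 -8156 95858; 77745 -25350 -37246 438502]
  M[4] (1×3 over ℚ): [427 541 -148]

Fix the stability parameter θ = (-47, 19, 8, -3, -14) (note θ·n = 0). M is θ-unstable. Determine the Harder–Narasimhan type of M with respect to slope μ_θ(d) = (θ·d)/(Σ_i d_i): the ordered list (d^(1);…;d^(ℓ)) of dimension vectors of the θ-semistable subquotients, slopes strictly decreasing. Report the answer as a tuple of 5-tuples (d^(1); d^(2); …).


Interval decomposition of M: I[1,3], I[2,4], I[3,4], I[3,5].
HN type (ℓ=5): μ^(1)=27/2; μ^(2)=8; μ^(3)=5/2; μ^(4)=-3; μ^(5)=-47

((0, 1, 1, 0, 0); (0, 1, 1, 1, 0); (0, 0, 1, 1, 0); (0, 0, 1, 1, 1); (1, 0, 0, 0, 0))


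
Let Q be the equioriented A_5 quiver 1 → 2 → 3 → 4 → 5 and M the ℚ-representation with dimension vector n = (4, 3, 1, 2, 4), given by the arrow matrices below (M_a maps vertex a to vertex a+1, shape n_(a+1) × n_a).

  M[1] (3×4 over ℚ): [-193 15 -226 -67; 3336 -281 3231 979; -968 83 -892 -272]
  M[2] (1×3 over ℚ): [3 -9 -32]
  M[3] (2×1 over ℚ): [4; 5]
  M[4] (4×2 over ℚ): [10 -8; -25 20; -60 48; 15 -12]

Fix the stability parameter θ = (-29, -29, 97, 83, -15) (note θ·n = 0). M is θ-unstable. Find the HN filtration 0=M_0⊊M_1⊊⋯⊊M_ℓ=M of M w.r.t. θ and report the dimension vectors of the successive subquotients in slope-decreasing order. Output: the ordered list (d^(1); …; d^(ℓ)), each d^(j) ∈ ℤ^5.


Via rank(M_{q-1}∘⋯∘M_p): M ≅ I[1,1], I[1,2]^2, I[1,4], I[4,5], I[5,5]^3.
μ_θ-semistable layers: μ^(1)=90; μ^(2)=34; μ^(3)=-15; μ^(4)=-29

((0, 0, 1, 1, 0); (0, 0, 0, 1, 1); (0, 0, 0, 0, 3); (4, 3, 0, 0, 0))


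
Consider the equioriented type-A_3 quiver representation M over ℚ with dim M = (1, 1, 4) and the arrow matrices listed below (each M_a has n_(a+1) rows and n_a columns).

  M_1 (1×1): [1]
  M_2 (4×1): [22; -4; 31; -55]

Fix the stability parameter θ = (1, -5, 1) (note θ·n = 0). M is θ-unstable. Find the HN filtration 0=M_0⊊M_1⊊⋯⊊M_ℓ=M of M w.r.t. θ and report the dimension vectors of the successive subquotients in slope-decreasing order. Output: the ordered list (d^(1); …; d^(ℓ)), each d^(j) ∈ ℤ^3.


Barcode: M ≅ I[1,3], I[3,3]^3. HN layers by μ_θ (2 steps, strictly decreasing):
  μ^(1)=1; μ^(2)=-2

((0, 0, 4); (1, 1, 0))


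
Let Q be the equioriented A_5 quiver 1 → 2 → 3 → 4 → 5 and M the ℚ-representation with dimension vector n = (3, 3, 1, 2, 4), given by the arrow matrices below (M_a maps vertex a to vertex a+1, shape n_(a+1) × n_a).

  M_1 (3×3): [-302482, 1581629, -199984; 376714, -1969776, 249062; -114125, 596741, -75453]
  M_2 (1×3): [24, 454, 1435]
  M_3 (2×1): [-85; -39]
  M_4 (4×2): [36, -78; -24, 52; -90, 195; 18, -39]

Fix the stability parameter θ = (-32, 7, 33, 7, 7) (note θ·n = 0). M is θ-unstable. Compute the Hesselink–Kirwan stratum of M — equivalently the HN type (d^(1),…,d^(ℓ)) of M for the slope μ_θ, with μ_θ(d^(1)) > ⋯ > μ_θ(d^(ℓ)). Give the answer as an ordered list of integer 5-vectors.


Interval decomposition of M: I[1,1], I[1,2], I[1,5], I[2,2], I[4,4], I[5,5]^3.
HN type (ℓ=3): μ^(1)=47/3; μ^(2)=7; μ^(3)=-32

((0, 0, 1, 1, 1); (0, 3, 0, 1, 3); (3, 0, 0, 0, 0))


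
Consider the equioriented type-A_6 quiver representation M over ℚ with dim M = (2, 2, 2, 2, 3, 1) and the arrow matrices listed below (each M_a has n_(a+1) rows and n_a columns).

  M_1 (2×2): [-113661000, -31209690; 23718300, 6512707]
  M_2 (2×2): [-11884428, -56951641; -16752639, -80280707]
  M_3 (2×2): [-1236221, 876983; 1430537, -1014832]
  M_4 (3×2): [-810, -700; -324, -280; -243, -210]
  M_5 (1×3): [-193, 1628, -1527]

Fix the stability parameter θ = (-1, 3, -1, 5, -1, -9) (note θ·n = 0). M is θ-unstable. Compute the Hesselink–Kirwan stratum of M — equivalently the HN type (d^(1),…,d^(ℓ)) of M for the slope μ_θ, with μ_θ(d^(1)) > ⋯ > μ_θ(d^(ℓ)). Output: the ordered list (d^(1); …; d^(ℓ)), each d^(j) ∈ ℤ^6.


Barcode: M ≅ I[1,1], I[1,4], I[2,6], I[5,5]^2. HN layers by μ_θ (4 steps, strictly decreasing):
  μ^(1)=5; μ^(2)=1; μ^(3)=-3/5; μ^(4)=-1

((0, 0, 0, 1, 0, 0); (0, 1, 1, 0, 0, 0); (0, 1, 1, 1, 1, 1); (2, 0, 0, 0, 2, 0))


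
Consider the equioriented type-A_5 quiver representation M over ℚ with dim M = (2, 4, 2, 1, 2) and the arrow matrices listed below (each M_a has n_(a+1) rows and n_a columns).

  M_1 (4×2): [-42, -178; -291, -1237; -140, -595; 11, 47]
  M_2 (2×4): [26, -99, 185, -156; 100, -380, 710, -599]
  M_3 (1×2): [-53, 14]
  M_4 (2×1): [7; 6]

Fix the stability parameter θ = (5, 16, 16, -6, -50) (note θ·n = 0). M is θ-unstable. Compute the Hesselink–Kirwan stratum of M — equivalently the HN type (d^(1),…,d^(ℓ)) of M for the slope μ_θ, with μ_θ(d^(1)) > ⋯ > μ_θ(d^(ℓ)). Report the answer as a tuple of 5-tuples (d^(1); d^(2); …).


Via rank(M_{q-1}∘⋯∘M_p): M ≅ I[1,3], I[1,5], I[2,2]^2, I[5,5].
μ_θ-semistable layers: μ^(1)=16; μ^(2)=5; μ^(3)=-19/5; μ^(4)=-50

((0, 3, 1, 0, 0); (1, 0, 0, 0, 0); (1, 1, 1, 1, 1); (0, 0, 0, 0, 1))


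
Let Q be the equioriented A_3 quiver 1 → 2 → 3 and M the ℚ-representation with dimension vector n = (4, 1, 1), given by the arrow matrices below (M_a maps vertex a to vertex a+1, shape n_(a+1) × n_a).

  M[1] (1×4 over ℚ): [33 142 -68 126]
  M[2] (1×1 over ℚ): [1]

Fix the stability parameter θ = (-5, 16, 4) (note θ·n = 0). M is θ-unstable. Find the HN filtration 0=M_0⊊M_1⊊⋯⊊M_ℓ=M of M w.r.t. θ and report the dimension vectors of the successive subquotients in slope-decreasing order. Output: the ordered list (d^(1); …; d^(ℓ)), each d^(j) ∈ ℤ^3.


Via rank(M_{q-1}∘⋯∘M_p): M ≅ I[1,1]^3, I[1,3].
μ_θ-semistable layers: μ^(1)=10; μ^(2)=-5

((0, 1, 1); (4, 0, 0))


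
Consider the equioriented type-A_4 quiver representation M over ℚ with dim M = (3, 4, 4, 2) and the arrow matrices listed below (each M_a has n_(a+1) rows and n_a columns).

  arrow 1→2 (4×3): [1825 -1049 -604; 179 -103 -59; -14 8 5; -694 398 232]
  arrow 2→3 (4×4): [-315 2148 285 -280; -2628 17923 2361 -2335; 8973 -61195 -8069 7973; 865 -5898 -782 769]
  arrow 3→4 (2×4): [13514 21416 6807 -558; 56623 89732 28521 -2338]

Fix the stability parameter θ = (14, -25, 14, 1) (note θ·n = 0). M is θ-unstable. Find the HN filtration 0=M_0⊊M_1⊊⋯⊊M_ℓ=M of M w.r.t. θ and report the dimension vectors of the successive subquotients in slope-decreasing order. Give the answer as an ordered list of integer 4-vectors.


Via rank(M_{q-1}∘⋯∘M_p): M ≅ I[1,3], I[1,4]^2, I[2,3].
μ_θ-semistable layers: μ^(1)=14; μ^(2)=15/2; μ^(3)=-11/2; μ^(4)=-25

((0, 0, 2, 0); (0, 0, 2, 2); (3, 3, 0, 0); (0, 1, 0, 0))


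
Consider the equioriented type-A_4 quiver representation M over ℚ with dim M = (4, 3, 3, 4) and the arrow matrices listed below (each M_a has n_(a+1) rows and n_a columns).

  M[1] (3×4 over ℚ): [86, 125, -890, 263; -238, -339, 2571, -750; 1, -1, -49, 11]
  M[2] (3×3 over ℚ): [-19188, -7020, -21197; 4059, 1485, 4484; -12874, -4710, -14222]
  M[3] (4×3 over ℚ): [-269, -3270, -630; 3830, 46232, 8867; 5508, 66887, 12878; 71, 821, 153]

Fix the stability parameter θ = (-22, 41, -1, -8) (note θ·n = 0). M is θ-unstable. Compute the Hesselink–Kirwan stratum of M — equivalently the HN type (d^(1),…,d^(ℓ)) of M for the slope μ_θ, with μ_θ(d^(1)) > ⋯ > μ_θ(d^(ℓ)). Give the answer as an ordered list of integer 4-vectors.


Via rank(M_{q-1}∘⋯∘M_p): M ≅ I[1,1], I[1,2], I[1,4]^2, I[3,4], I[4,4].
μ_θ-semistable layers: μ^(1)=41; μ^(2)=32/3; μ^(3)=-9/2; μ^(4)=-8; μ^(5)=-22

((0, 1, 0, 0); (0, 2, 2, 2); (0, 0, 1, 1); (0, 0, 0, 1); (4, 0, 0, 0))


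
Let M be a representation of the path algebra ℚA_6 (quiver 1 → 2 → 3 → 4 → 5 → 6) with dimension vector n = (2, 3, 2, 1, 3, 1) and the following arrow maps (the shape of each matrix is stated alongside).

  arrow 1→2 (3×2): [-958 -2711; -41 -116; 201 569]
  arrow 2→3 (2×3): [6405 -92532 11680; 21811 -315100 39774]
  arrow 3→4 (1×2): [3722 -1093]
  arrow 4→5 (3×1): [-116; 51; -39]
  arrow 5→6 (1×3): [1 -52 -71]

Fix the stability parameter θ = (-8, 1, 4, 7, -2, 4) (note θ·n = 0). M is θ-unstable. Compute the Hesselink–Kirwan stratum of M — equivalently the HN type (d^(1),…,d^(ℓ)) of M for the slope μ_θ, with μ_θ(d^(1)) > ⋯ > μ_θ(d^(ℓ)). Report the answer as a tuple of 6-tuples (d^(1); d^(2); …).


Interval decomposition of M: I[1,3], I[1,6], I[2,2], I[5,5]^2.
HN type (ℓ=5): μ^(1)=4; μ^(2)=3; μ^(3)=1; μ^(4)=-2; μ^(5)=-8

((0, 0, 1, 0, 0, 1); (0, 0, 1, 1, 1, 0); (0, 3, 0, 0, 0, 0); (0, 0, 0, 0, 2, 0); (2, 0, 0, 0, 0, 0))


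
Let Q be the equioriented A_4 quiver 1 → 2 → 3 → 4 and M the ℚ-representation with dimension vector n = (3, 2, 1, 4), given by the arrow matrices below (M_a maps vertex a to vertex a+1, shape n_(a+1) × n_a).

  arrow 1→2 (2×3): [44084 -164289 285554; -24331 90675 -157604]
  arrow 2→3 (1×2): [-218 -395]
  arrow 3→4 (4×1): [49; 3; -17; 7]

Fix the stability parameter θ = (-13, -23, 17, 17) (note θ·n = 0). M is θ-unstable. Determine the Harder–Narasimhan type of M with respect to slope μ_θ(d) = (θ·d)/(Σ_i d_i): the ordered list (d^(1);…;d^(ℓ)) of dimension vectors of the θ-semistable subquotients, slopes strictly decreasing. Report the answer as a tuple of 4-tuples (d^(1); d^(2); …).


Interval decomposition of M: I[1,1], I[1,2], I[1,4], I[4,4]^3.
HN type (ℓ=3): μ^(1)=17; μ^(2)=-13; μ^(3)=-18

((0, 0, 1, 4); (1, 0, 0, 0); (2, 2, 0, 0))


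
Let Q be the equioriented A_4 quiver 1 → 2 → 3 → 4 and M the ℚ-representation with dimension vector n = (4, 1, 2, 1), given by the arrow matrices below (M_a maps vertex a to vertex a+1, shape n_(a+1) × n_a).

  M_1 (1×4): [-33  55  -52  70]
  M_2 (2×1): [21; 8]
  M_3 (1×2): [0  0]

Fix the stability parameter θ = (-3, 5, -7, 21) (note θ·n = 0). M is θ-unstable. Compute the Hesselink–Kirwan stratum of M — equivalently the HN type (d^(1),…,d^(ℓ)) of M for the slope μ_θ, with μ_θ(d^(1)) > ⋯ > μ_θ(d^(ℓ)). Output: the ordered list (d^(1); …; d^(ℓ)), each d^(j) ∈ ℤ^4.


Via rank(M_{q-1}∘⋯∘M_p): M ≅ I[1,1]^3, I[1,3], I[3,3], I[4,4].
μ_θ-semistable layers: μ^(1)=21; μ^(2)=-1; μ^(3)=-3; μ^(4)=-7

((0, 0, 0, 1); (0, 1, 1, 0); (4, 0, 0, 0); (0, 0, 1, 0))


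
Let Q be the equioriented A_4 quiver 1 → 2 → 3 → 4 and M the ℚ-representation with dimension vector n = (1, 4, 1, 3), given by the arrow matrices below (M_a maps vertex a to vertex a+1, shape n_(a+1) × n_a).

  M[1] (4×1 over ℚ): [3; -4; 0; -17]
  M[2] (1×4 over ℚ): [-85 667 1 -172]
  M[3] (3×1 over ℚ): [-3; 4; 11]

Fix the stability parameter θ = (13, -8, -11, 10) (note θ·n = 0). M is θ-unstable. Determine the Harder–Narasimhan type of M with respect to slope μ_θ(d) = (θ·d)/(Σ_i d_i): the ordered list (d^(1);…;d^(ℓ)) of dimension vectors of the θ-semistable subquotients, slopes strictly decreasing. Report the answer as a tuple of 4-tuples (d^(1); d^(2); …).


Via rank(M_{q-1}∘⋯∘M_p): M ≅ I[1,4], I[2,2]^3, I[4,4]^2.
μ_θ-semistable layers: μ^(1)=10; μ^(2)=-2; μ^(3)=-8

((0, 0, 0, 3); (1, 1, 1, 0); (0, 3, 0, 0))


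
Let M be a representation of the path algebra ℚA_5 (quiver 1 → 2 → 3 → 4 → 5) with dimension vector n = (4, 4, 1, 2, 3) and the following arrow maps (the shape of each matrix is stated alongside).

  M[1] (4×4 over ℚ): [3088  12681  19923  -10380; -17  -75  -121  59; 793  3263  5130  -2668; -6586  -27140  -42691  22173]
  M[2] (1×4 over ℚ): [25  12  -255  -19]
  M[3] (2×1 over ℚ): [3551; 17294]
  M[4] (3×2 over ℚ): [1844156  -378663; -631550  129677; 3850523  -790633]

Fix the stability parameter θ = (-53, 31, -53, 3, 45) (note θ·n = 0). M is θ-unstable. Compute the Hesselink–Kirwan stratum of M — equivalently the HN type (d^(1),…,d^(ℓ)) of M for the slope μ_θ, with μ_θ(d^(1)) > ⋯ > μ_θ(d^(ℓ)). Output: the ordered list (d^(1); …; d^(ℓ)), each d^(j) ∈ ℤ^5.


Via rank(M_{q-1}∘⋯∘M_p): M ≅ I[1,2]^3, I[1,5], I[4,5], I[5,5].
μ_θ-semistable layers: μ^(1)=45; μ^(2)=31; μ^(3)=3; μ^(4)=-11; μ^(5)=-53

((0, 0, 0, 0, 3); (0, 3, 0, 0, 0); (0, 0, 0, 2, 0); (0, 1, 1, 0, 0); (4, 0, 0, 0, 0))


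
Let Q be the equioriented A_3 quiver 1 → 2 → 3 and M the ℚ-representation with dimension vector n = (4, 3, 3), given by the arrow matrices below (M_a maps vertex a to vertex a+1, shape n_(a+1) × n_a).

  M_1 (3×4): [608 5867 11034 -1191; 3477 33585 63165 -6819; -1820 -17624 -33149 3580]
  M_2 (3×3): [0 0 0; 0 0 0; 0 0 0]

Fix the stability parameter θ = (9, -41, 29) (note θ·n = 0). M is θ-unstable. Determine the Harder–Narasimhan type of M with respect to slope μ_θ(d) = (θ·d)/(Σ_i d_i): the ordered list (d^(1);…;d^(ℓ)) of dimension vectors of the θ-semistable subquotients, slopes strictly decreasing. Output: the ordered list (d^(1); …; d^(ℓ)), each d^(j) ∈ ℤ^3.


Barcode: M ≅ I[1,1], I[1,2]^3, I[3,3]^3. HN layers by μ_θ (3 steps, strictly decreasing):
  μ^(1)=29; μ^(2)=9; μ^(3)=-16

((0, 0, 3); (1, 0, 0); (3, 3, 0))


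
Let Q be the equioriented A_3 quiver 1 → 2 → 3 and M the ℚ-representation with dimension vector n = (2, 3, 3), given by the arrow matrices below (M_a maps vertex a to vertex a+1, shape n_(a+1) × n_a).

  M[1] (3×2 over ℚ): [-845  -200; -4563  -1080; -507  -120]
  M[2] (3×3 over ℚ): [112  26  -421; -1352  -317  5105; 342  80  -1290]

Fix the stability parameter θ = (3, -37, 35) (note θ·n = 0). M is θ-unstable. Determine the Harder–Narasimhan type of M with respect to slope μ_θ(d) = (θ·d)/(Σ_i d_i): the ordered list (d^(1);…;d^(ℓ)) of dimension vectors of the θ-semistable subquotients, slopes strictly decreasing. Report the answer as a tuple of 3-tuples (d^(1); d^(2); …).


Barcode: M ≅ I[1,1], I[1,3], I[2,3]^2. HN layers by μ_θ (4 steps, strictly decreasing):
  μ^(1)=35; μ^(2)=3; μ^(3)=-17; μ^(4)=-37

((0, 0, 3); (1, 0, 0); (1, 1, 0); (0, 2, 0))


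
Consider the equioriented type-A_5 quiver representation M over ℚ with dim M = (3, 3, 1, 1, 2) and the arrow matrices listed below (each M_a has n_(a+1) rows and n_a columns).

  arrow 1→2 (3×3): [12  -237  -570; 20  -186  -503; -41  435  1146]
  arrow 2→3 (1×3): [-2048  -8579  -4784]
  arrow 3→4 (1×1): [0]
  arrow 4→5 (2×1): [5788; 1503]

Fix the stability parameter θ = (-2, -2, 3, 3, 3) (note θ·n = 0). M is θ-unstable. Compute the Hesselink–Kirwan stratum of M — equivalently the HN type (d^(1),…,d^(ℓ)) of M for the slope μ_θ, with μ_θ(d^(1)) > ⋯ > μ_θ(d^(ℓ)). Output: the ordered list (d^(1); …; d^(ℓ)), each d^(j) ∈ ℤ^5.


Via rank(M_{q-1}∘⋯∘M_p): M ≅ I[1,2]^2, I[1,3], I[4,5], I[5,5].
μ_θ-semistable layers: μ^(1)=3; μ^(2)=-2

((0, 0, 1, 1, 2); (3, 3, 0, 0, 0))


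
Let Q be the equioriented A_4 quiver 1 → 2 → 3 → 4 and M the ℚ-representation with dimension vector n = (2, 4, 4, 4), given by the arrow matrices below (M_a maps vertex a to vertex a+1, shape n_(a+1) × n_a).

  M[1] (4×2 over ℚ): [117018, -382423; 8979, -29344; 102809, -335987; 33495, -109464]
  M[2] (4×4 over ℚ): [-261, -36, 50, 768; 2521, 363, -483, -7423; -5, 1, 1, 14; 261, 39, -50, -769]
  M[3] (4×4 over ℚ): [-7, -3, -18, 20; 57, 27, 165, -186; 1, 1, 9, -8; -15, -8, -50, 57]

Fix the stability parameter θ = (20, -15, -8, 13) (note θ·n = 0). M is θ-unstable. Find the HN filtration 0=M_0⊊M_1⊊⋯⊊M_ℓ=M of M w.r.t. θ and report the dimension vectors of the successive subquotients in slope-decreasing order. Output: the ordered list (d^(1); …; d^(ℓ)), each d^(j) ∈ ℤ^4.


Barcode: M ≅ I[1,4]^2, I[2,3], I[2,4], I[4,4]. HN layers by μ_θ (4 steps, strictly decreasing):
  μ^(1)=13; μ^(2)=-1; μ^(3)=-8; μ^(4)=-15

((0, 0, 0, 4); (2, 2, 2, 0); (0, 0, 2, 0); (0, 2, 0, 0))
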